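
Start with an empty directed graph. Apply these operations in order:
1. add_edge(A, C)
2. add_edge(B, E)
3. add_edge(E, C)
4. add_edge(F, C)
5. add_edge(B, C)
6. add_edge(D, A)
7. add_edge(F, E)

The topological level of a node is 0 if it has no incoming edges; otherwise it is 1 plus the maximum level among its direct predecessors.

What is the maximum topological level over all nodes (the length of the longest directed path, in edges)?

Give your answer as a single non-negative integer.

Op 1: add_edge(A, C). Edges now: 1
Op 2: add_edge(B, E). Edges now: 2
Op 3: add_edge(E, C). Edges now: 3
Op 4: add_edge(F, C). Edges now: 4
Op 5: add_edge(B, C). Edges now: 5
Op 6: add_edge(D, A). Edges now: 6
Op 7: add_edge(F, E). Edges now: 7
Compute levels (Kahn BFS):
  sources (in-degree 0): B, D, F
  process B: level=0
    B->C: in-degree(C)=3, level(C)>=1
    B->E: in-degree(E)=1, level(E)>=1
  process D: level=0
    D->A: in-degree(A)=0, level(A)=1, enqueue
  process F: level=0
    F->C: in-degree(C)=2, level(C)>=1
    F->E: in-degree(E)=0, level(E)=1, enqueue
  process A: level=1
    A->C: in-degree(C)=1, level(C)>=2
  process E: level=1
    E->C: in-degree(C)=0, level(C)=2, enqueue
  process C: level=2
All levels: A:1, B:0, C:2, D:0, E:1, F:0
max level = 2

Answer: 2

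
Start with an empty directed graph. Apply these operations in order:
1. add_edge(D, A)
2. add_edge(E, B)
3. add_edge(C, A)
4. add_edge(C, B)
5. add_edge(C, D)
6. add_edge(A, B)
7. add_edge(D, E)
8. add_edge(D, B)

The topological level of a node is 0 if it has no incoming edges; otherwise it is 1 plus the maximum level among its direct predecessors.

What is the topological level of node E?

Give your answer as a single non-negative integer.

Answer: 2

Derivation:
Op 1: add_edge(D, A). Edges now: 1
Op 2: add_edge(E, B). Edges now: 2
Op 3: add_edge(C, A). Edges now: 3
Op 4: add_edge(C, B). Edges now: 4
Op 5: add_edge(C, D). Edges now: 5
Op 6: add_edge(A, B). Edges now: 6
Op 7: add_edge(D, E). Edges now: 7
Op 8: add_edge(D, B). Edges now: 8
Compute levels (Kahn BFS):
  sources (in-degree 0): C
  process C: level=0
    C->A: in-degree(A)=1, level(A)>=1
    C->B: in-degree(B)=3, level(B)>=1
    C->D: in-degree(D)=0, level(D)=1, enqueue
  process D: level=1
    D->A: in-degree(A)=0, level(A)=2, enqueue
    D->B: in-degree(B)=2, level(B)>=2
    D->E: in-degree(E)=0, level(E)=2, enqueue
  process A: level=2
    A->B: in-degree(B)=1, level(B)>=3
  process E: level=2
    E->B: in-degree(B)=0, level(B)=3, enqueue
  process B: level=3
All levels: A:2, B:3, C:0, D:1, E:2
level(E) = 2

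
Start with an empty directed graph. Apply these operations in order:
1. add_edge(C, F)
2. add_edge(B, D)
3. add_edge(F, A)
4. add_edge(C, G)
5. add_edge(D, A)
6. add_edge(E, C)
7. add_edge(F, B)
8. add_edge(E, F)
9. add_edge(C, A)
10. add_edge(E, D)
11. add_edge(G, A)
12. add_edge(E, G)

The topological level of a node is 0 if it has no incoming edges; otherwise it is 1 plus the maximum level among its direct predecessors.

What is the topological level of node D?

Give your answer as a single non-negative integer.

Answer: 4

Derivation:
Op 1: add_edge(C, F). Edges now: 1
Op 2: add_edge(B, D). Edges now: 2
Op 3: add_edge(F, A). Edges now: 3
Op 4: add_edge(C, G). Edges now: 4
Op 5: add_edge(D, A). Edges now: 5
Op 6: add_edge(E, C). Edges now: 6
Op 7: add_edge(F, B). Edges now: 7
Op 8: add_edge(E, F). Edges now: 8
Op 9: add_edge(C, A). Edges now: 9
Op 10: add_edge(E, D). Edges now: 10
Op 11: add_edge(G, A). Edges now: 11
Op 12: add_edge(E, G). Edges now: 12
Compute levels (Kahn BFS):
  sources (in-degree 0): E
  process E: level=0
    E->C: in-degree(C)=0, level(C)=1, enqueue
    E->D: in-degree(D)=1, level(D)>=1
    E->F: in-degree(F)=1, level(F)>=1
    E->G: in-degree(G)=1, level(G)>=1
  process C: level=1
    C->A: in-degree(A)=3, level(A)>=2
    C->F: in-degree(F)=0, level(F)=2, enqueue
    C->G: in-degree(G)=0, level(G)=2, enqueue
  process F: level=2
    F->A: in-degree(A)=2, level(A)>=3
    F->B: in-degree(B)=0, level(B)=3, enqueue
  process G: level=2
    G->A: in-degree(A)=1, level(A)>=3
  process B: level=3
    B->D: in-degree(D)=0, level(D)=4, enqueue
  process D: level=4
    D->A: in-degree(A)=0, level(A)=5, enqueue
  process A: level=5
All levels: A:5, B:3, C:1, D:4, E:0, F:2, G:2
level(D) = 4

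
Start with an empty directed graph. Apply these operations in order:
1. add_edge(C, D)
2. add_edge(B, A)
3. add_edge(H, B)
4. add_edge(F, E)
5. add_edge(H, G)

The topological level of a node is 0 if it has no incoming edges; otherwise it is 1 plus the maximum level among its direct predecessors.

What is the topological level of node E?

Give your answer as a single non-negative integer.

Answer: 1

Derivation:
Op 1: add_edge(C, D). Edges now: 1
Op 2: add_edge(B, A). Edges now: 2
Op 3: add_edge(H, B). Edges now: 3
Op 4: add_edge(F, E). Edges now: 4
Op 5: add_edge(H, G). Edges now: 5
Compute levels (Kahn BFS):
  sources (in-degree 0): C, F, H
  process C: level=0
    C->D: in-degree(D)=0, level(D)=1, enqueue
  process F: level=0
    F->E: in-degree(E)=0, level(E)=1, enqueue
  process H: level=0
    H->B: in-degree(B)=0, level(B)=1, enqueue
    H->G: in-degree(G)=0, level(G)=1, enqueue
  process D: level=1
  process E: level=1
  process B: level=1
    B->A: in-degree(A)=0, level(A)=2, enqueue
  process G: level=1
  process A: level=2
All levels: A:2, B:1, C:0, D:1, E:1, F:0, G:1, H:0
level(E) = 1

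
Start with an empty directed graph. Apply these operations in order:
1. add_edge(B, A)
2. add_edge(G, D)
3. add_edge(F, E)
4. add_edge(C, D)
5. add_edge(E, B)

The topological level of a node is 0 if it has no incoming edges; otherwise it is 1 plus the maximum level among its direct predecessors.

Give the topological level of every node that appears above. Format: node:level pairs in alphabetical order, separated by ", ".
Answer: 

Answer: A:3, B:2, C:0, D:1, E:1, F:0, G:0

Derivation:
Op 1: add_edge(B, A). Edges now: 1
Op 2: add_edge(G, D). Edges now: 2
Op 3: add_edge(F, E). Edges now: 3
Op 4: add_edge(C, D). Edges now: 4
Op 5: add_edge(E, B). Edges now: 5
Compute levels (Kahn BFS):
  sources (in-degree 0): C, F, G
  process C: level=0
    C->D: in-degree(D)=1, level(D)>=1
  process F: level=0
    F->E: in-degree(E)=0, level(E)=1, enqueue
  process G: level=0
    G->D: in-degree(D)=0, level(D)=1, enqueue
  process E: level=1
    E->B: in-degree(B)=0, level(B)=2, enqueue
  process D: level=1
  process B: level=2
    B->A: in-degree(A)=0, level(A)=3, enqueue
  process A: level=3
All levels: A:3, B:2, C:0, D:1, E:1, F:0, G:0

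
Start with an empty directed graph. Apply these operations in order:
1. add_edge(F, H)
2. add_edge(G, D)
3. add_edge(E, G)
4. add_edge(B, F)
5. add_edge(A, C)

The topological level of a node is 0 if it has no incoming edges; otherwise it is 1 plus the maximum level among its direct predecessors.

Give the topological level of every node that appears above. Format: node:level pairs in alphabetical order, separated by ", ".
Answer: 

Op 1: add_edge(F, H). Edges now: 1
Op 2: add_edge(G, D). Edges now: 2
Op 3: add_edge(E, G). Edges now: 3
Op 4: add_edge(B, F). Edges now: 4
Op 5: add_edge(A, C). Edges now: 5
Compute levels (Kahn BFS):
  sources (in-degree 0): A, B, E
  process A: level=0
    A->C: in-degree(C)=0, level(C)=1, enqueue
  process B: level=0
    B->F: in-degree(F)=0, level(F)=1, enqueue
  process E: level=0
    E->G: in-degree(G)=0, level(G)=1, enqueue
  process C: level=1
  process F: level=1
    F->H: in-degree(H)=0, level(H)=2, enqueue
  process G: level=1
    G->D: in-degree(D)=0, level(D)=2, enqueue
  process H: level=2
  process D: level=2
All levels: A:0, B:0, C:1, D:2, E:0, F:1, G:1, H:2

Answer: A:0, B:0, C:1, D:2, E:0, F:1, G:1, H:2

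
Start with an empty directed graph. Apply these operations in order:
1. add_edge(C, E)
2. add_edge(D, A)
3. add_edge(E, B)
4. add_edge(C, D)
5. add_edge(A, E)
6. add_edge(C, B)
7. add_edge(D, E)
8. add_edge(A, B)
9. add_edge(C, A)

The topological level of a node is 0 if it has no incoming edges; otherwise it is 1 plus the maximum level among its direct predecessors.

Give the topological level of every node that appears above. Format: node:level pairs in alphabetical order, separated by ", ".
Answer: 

Op 1: add_edge(C, E). Edges now: 1
Op 2: add_edge(D, A). Edges now: 2
Op 3: add_edge(E, B). Edges now: 3
Op 4: add_edge(C, D). Edges now: 4
Op 5: add_edge(A, E). Edges now: 5
Op 6: add_edge(C, B). Edges now: 6
Op 7: add_edge(D, E). Edges now: 7
Op 8: add_edge(A, B). Edges now: 8
Op 9: add_edge(C, A). Edges now: 9
Compute levels (Kahn BFS):
  sources (in-degree 0): C
  process C: level=0
    C->A: in-degree(A)=1, level(A)>=1
    C->B: in-degree(B)=2, level(B)>=1
    C->D: in-degree(D)=0, level(D)=1, enqueue
    C->E: in-degree(E)=2, level(E)>=1
  process D: level=1
    D->A: in-degree(A)=0, level(A)=2, enqueue
    D->E: in-degree(E)=1, level(E)>=2
  process A: level=2
    A->B: in-degree(B)=1, level(B)>=3
    A->E: in-degree(E)=0, level(E)=3, enqueue
  process E: level=3
    E->B: in-degree(B)=0, level(B)=4, enqueue
  process B: level=4
All levels: A:2, B:4, C:0, D:1, E:3

Answer: A:2, B:4, C:0, D:1, E:3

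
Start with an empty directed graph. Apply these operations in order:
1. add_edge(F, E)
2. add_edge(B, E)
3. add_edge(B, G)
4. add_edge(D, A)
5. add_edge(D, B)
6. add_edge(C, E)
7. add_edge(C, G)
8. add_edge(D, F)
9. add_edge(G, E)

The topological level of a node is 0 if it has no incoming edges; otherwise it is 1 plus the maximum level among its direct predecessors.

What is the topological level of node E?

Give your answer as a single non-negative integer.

Op 1: add_edge(F, E). Edges now: 1
Op 2: add_edge(B, E). Edges now: 2
Op 3: add_edge(B, G). Edges now: 3
Op 4: add_edge(D, A). Edges now: 4
Op 5: add_edge(D, B). Edges now: 5
Op 6: add_edge(C, E). Edges now: 6
Op 7: add_edge(C, G). Edges now: 7
Op 8: add_edge(D, F). Edges now: 8
Op 9: add_edge(G, E). Edges now: 9
Compute levels (Kahn BFS):
  sources (in-degree 0): C, D
  process C: level=0
    C->E: in-degree(E)=3, level(E)>=1
    C->G: in-degree(G)=1, level(G)>=1
  process D: level=0
    D->A: in-degree(A)=0, level(A)=1, enqueue
    D->B: in-degree(B)=0, level(B)=1, enqueue
    D->F: in-degree(F)=0, level(F)=1, enqueue
  process A: level=1
  process B: level=1
    B->E: in-degree(E)=2, level(E)>=2
    B->G: in-degree(G)=0, level(G)=2, enqueue
  process F: level=1
    F->E: in-degree(E)=1, level(E)>=2
  process G: level=2
    G->E: in-degree(E)=0, level(E)=3, enqueue
  process E: level=3
All levels: A:1, B:1, C:0, D:0, E:3, F:1, G:2
level(E) = 3

Answer: 3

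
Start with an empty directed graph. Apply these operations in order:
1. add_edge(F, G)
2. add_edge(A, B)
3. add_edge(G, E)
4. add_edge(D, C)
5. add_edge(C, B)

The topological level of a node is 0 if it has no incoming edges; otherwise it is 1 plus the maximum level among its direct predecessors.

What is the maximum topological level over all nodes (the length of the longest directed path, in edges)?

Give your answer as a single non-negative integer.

Answer: 2

Derivation:
Op 1: add_edge(F, G). Edges now: 1
Op 2: add_edge(A, B). Edges now: 2
Op 3: add_edge(G, E). Edges now: 3
Op 4: add_edge(D, C). Edges now: 4
Op 5: add_edge(C, B). Edges now: 5
Compute levels (Kahn BFS):
  sources (in-degree 0): A, D, F
  process A: level=0
    A->B: in-degree(B)=1, level(B)>=1
  process D: level=0
    D->C: in-degree(C)=0, level(C)=1, enqueue
  process F: level=0
    F->G: in-degree(G)=0, level(G)=1, enqueue
  process C: level=1
    C->B: in-degree(B)=0, level(B)=2, enqueue
  process G: level=1
    G->E: in-degree(E)=0, level(E)=2, enqueue
  process B: level=2
  process E: level=2
All levels: A:0, B:2, C:1, D:0, E:2, F:0, G:1
max level = 2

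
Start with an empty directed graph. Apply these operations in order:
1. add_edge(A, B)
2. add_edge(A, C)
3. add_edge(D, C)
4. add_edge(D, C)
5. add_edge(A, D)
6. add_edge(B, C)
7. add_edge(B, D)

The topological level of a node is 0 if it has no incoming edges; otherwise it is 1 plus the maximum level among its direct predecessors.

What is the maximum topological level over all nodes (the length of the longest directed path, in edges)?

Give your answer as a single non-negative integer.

Answer: 3

Derivation:
Op 1: add_edge(A, B). Edges now: 1
Op 2: add_edge(A, C). Edges now: 2
Op 3: add_edge(D, C). Edges now: 3
Op 4: add_edge(D, C) (duplicate, no change). Edges now: 3
Op 5: add_edge(A, D). Edges now: 4
Op 6: add_edge(B, C). Edges now: 5
Op 7: add_edge(B, D). Edges now: 6
Compute levels (Kahn BFS):
  sources (in-degree 0): A
  process A: level=0
    A->B: in-degree(B)=0, level(B)=1, enqueue
    A->C: in-degree(C)=2, level(C)>=1
    A->D: in-degree(D)=1, level(D)>=1
  process B: level=1
    B->C: in-degree(C)=1, level(C)>=2
    B->D: in-degree(D)=0, level(D)=2, enqueue
  process D: level=2
    D->C: in-degree(C)=0, level(C)=3, enqueue
  process C: level=3
All levels: A:0, B:1, C:3, D:2
max level = 3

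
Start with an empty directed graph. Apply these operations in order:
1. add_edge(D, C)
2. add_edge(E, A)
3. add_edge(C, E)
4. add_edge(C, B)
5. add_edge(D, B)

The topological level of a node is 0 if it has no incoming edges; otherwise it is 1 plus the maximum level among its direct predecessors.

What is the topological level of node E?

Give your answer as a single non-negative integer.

Answer: 2

Derivation:
Op 1: add_edge(D, C). Edges now: 1
Op 2: add_edge(E, A). Edges now: 2
Op 3: add_edge(C, E). Edges now: 3
Op 4: add_edge(C, B). Edges now: 4
Op 5: add_edge(D, B). Edges now: 5
Compute levels (Kahn BFS):
  sources (in-degree 0): D
  process D: level=0
    D->B: in-degree(B)=1, level(B)>=1
    D->C: in-degree(C)=0, level(C)=1, enqueue
  process C: level=1
    C->B: in-degree(B)=0, level(B)=2, enqueue
    C->E: in-degree(E)=0, level(E)=2, enqueue
  process B: level=2
  process E: level=2
    E->A: in-degree(A)=0, level(A)=3, enqueue
  process A: level=3
All levels: A:3, B:2, C:1, D:0, E:2
level(E) = 2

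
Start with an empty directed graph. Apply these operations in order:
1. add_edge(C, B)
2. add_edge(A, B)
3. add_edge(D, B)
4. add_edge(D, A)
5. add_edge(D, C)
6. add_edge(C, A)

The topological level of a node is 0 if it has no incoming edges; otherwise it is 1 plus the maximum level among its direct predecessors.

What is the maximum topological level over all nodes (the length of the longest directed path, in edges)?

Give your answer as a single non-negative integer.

Answer: 3

Derivation:
Op 1: add_edge(C, B). Edges now: 1
Op 2: add_edge(A, B). Edges now: 2
Op 3: add_edge(D, B). Edges now: 3
Op 4: add_edge(D, A). Edges now: 4
Op 5: add_edge(D, C). Edges now: 5
Op 6: add_edge(C, A). Edges now: 6
Compute levels (Kahn BFS):
  sources (in-degree 0): D
  process D: level=0
    D->A: in-degree(A)=1, level(A)>=1
    D->B: in-degree(B)=2, level(B)>=1
    D->C: in-degree(C)=0, level(C)=1, enqueue
  process C: level=1
    C->A: in-degree(A)=0, level(A)=2, enqueue
    C->B: in-degree(B)=1, level(B)>=2
  process A: level=2
    A->B: in-degree(B)=0, level(B)=3, enqueue
  process B: level=3
All levels: A:2, B:3, C:1, D:0
max level = 3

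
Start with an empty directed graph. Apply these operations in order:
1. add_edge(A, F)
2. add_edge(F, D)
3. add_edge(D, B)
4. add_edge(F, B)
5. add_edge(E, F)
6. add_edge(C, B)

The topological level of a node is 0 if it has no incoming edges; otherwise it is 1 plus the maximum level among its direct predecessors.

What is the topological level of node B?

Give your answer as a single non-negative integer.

Op 1: add_edge(A, F). Edges now: 1
Op 2: add_edge(F, D). Edges now: 2
Op 3: add_edge(D, B). Edges now: 3
Op 4: add_edge(F, B). Edges now: 4
Op 5: add_edge(E, F). Edges now: 5
Op 6: add_edge(C, B). Edges now: 6
Compute levels (Kahn BFS):
  sources (in-degree 0): A, C, E
  process A: level=0
    A->F: in-degree(F)=1, level(F)>=1
  process C: level=0
    C->B: in-degree(B)=2, level(B)>=1
  process E: level=0
    E->F: in-degree(F)=0, level(F)=1, enqueue
  process F: level=1
    F->B: in-degree(B)=1, level(B)>=2
    F->D: in-degree(D)=0, level(D)=2, enqueue
  process D: level=2
    D->B: in-degree(B)=0, level(B)=3, enqueue
  process B: level=3
All levels: A:0, B:3, C:0, D:2, E:0, F:1
level(B) = 3

Answer: 3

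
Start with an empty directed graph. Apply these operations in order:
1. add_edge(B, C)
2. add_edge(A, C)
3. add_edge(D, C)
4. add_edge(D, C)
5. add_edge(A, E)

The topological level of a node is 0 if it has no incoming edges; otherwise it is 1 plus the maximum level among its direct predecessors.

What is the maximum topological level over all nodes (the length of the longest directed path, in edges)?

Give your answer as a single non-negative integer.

Op 1: add_edge(B, C). Edges now: 1
Op 2: add_edge(A, C). Edges now: 2
Op 3: add_edge(D, C). Edges now: 3
Op 4: add_edge(D, C) (duplicate, no change). Edges now: 3
Op 5: add_edge(A, E). Edges now: 4
Compute levels (Kahn BFS):
  sources (in-degree 0): A, B, D
  process A: level=0
    A->C: in-degree(C)=2, level(C)>=1
    A->E: in-degree(E)=0, level(E)=1, enqueue
  process B: level=0
    B->C: in-degree(C)=1, level(C)>=1
  process D: level=0
    D->C: in-degree(C)=0, level(C)=1, enqueue
  process E: level=1
  process C: level=1
All levels: A:0, B:0, C:1, D:0, E:1
max level = 1

Answer: 1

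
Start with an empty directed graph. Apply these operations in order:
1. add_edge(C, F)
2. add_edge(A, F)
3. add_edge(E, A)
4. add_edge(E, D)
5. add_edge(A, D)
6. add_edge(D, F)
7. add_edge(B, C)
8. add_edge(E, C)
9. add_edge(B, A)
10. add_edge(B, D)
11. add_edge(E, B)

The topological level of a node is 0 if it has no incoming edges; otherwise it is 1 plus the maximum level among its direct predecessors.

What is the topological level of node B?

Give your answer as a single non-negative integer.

Answer: 1

Derivation:
Op 1: add_edge(C, F). Edges now: 1
Op 2: add_edge(A, F). Edges now: 2
Op 3: add_edge(E, A). Edges now: 3
Op 4: add_edge(E, D). Edges now: 4
Op 5: add_edge(A, D). Edges now: 5
Op 6: add_edge(D, F). Edges now: 6
Op 7: add_edge(B, C). Edges now: 7
Op 8: add_edge(E, C). Edges now: 8
Op 9: add_edge(B, A). Edges now: 9
Op 10: add_edge(B, D). Edges now: 10
Op 11: add_edge(E, B). Edges now: 11
Compute levels (Kahn BFS):
  sources (in-degree 0): E
  process E: level=0
    E->A: in-degree(A)=1, level(A)>=1
    E->B: in-degree(B)=0, level(B)=1, enqueue
    E->C: in-degree(C)=1, level(C)>=1
    E->D: in-degree(D)=2, level(D)>=1
  process B: level=1
    B->A: in-degree(A)=0, level(A)=2, enqueue
    B->C: in-degree(C)=0, level(C)=2, enqueue
    B->D: in-degree(D)=1, level(D)>=2
  process A: level=2
    A->D: in-degree(D)=0, level(D)=3, enqueue
    A->F: in-degree(F)=2, level(F)>=3
  process C: level=2
    C->F: in-degree(F)=1, level(F)>=3
  process D: level=3
    D->F: in-degree(F)=0, level(F)=4, enqueue
  process F: level=4
All levels: A:2, B:1, C:2, D:3, E:0, F:4
level(B) = 1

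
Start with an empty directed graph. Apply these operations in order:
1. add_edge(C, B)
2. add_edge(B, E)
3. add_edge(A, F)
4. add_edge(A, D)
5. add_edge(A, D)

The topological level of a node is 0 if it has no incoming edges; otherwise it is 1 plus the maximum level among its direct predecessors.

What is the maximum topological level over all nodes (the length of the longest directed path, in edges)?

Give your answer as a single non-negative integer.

Op 1: add_edge(C, B). Edges now: 1
Op 2: add_edge(B, E). Edges now: 2
Op 3: add_edge(A, F). Edges now: 3
Op 4: add_edge(A, D). Edges now: 4
Op 5: add_edge(A, D) (duplicate, no change). Edges now: 4
Compute levels (Kahn BFS):
  sources (in-degree 0): A, C
  process A: level=0
    A->D: in-degree(D)=0, level(D)=1, enqueue
    A->F: in-degree(F)=0, level(F)=1, enqueue
  process C: level=0
    C->B: in-degree(B)=0, level(B)=1, enqueue
  process D: level=1
  process F: level=1
  process B: level=1
    B->E: in-degree(E)=0, level(E)=2, enqueue
  process E: level=2
All levels: A:0, B:1, C:0, D:1, E:2, F:1
max level = 2

Answer: 2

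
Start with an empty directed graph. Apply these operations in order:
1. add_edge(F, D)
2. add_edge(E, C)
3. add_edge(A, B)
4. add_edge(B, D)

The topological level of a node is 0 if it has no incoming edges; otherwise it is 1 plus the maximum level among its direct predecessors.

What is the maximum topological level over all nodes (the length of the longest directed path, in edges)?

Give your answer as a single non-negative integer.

Answer: 2

Derivation:
Op 1: add_edge(F, D). Edges now: 1
Op 2: add_edge(E, C). Edges now: 2
Op 3: add_edge(A, B). Edges now: 3
Op 4: add_edge(B, D). Edges now: 4
Compute levels (Kahn BFS):
  sources (in-degree 0): A, E, F
  process A: level=0
    A->B: in-degree(B)=0, level(B)=1, enqueue
  process E: level=0
    E->C: in-degree(C)=0, level(C)=1, enqueue
  process F: level=0
    F->D: in-degree(D)=1, level(D)>=1
  process B: level=1
    B->D: in-degree(D)=0, level(D)=2, enqueue
  process C: level=1
  process D: level=2
All levels: A:0, B:1, C:1, D:2, E:0, F:0
max level = 2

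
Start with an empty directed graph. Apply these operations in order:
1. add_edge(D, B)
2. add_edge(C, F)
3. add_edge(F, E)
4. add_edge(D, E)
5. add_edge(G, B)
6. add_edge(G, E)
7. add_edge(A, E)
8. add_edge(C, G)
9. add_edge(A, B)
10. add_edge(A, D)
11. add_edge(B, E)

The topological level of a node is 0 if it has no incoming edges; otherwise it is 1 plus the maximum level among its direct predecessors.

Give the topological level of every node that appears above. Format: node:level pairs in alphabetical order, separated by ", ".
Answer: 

Op 1: add_edge(D, B). Edges now: 1
Op 2: add_edge(C, F). Edges now: 2
Op 3: add_edge(F, E). Edges now: 3
Op 4: add_edge(D, E). Edges now: 4
Op 5: add_edge(G, B). Edges now: 5
Op 6: add_edge(G, E). Edges now: 6
Op 7: add_edge(A, E). Edges now: 7
Op 8: add_edge(C, G). Edges now: 8
Op 9: add_edge(A, B). Edges now: 9
Op 10: add_edge(A, D). Edges now: 10
Op 11: add_edge(B, E). Edges now: 11
Compute levels (Kahn BFS):
  sources (in-degree 0): A, C
  process A: level=0
    A->B: in-degree(B)=2, level(B)>=1
    A->D: in-degree(D)=0, level(D)=1, enqueue
    A->E: in-degree(E)=4, level(E)>=1
  process C: level=0
    C->F: in-degree(F)=0, level(F)=1, enqueue
    C->G: in-degree(G)=0, level(G)=1, enqueue
  process D: level=1
    D->B: in-degree(B)=1, level(B)>=2
    D->E: in-degree(E)=3, level(E)>=2
  process F: level=1
    F->E: in-degree(E)=2, level(E)>=2
  process G: level=1
    G->B: in-degree(B)=0, level(B)=2, enqueue
    G->E: in-degree(E)=1, level(E)>=2
  process B: level=2
    B->E: in-degree(E)=0, level(E)=3, enqueue
  process E: level=3
All levels: A:0, B:2, C:0, D:1, E:3, F:1, G:1

Answer: A:0, B:2, C:0, D:1, E:3, F:1, G:1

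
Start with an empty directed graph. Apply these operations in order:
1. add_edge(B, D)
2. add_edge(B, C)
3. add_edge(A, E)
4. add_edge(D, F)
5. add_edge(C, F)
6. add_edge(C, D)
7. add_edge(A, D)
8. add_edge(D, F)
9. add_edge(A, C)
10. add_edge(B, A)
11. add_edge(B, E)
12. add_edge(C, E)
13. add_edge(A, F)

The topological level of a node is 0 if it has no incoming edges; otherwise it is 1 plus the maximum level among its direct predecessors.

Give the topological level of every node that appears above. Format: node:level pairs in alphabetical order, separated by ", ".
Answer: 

Answer: A:1, B:0, C:2, D:3, E:3, F:4

Derivation:
Op 1: add_edge(B, D). Edges now: 1
Op 2: add_edge(B, C). Edges now: 2
Op 3: add_edge(A, E). Edges now: 3
Op 4: add_edge(D, F). Edges now: 4
Op 5: add_edge(C, F). Edges now: 5
Op 6: add_edge(C, D). Edges now: 6
Op 7: add_edge(A, D). Edges now: 7
Op 8: add_edge(D, F) (duplicate, no change). Edges now: 7
Op 9: add_edge(A, C). Edges now: 8
Op 10: add_edge(B, A). Edges now: 9
Op 11: add_edge(B, E). Edges now: 10
Op 12: add_edge(C, E). Edges now: 11
Op 13: add_edge(A, F). Edges now: 12
Compute levels (Kahn BFS):
  sources (in-degree 0): B
  process B: level=0
    B->A: in-degree(A)=0, level(A)=1, enqueue
    B->C: in-degree(C)=1, level(C)>=1
    B->D: in-degree(D)=2, level(D)>=1
    B->E: in-degree(E)=2, level(E)>=1
  process A: level=1
    A->C: in-degree(C)=0, level(C)=2, enqueue
    A->D: in-degree(D)=1, level(D)>=2
    A->E: in-degree(E)=1, level(E)>=2
    A->F: in-degree(F)=2, level(F)>=2
  process C: level=2
    C->D: in-degree(D)=0, level(D)=3, enqueue
    C->E: in-degree(E)=0, level(E)=3, enqueue
    C->F: in-degree(F)=1, level(F)>=3
  process D: level=3
    D->F: in-degree(F)=0, level(F)=4, enqueue
  process E: level=3
  process F: level=4
All levels: A:1, B:0, C:2, D:3, E:3, F:4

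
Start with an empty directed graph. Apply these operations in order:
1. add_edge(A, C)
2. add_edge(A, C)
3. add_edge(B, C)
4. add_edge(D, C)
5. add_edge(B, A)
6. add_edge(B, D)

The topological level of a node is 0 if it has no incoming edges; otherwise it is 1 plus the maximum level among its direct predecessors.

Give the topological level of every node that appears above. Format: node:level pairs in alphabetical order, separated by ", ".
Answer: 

Op 1: add_edge(A, C). Edges now: 1
Op 2: add_edge(A, C) (duplicate, no change). Edges now: 1
Op 3: add_edge(B, C). Edges now: 2
Op 4: add_edge(D, C). Edges now: 3
Op 5: add_edge(B, A). Edges now: 4
Op 6: add_edge(B, D). Edges now: 5
Compute levels (Kahn BFS):
  sources (in-degree 0): B
  process B: level=0
    B->A: in-degree(A)=0, level(A)=1, enqueue
    B->C: in-degree(C)=2, level(C)>=1
    B->D: in-degree(D)=0, level(D)=1, enqueue
  process A: level=1
    A->C: in-degree(C)=1, level(C)>=2
  process D: level=1
    D->C: in-degree(C)=0, level(C)=2, enqueue
  process C: level=2
All levels: A:1, B:0, C:2, D:1

Answer: A:1, B:0, C:2, D:1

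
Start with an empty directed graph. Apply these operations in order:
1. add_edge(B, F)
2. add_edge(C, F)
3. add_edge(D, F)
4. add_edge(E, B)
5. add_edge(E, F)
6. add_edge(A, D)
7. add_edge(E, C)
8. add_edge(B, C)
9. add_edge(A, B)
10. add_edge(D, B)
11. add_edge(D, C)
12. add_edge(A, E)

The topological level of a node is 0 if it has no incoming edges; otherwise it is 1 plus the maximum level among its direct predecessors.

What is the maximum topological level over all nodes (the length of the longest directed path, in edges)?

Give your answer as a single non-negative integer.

Answer: 4

Derivation:
Op 1: add_edge(B, F). Edges now: 1
Op 2: add_edge(C, F). Edges now: 2
Op 3: add_edge(D, F). Edges now: 3
Op 4: add_edge(E, B). Edges now: 4
Op 5: add_edge(E, F). Edges now: 5
Op 6: add_edge(A, D). Edges now: 6
Op 7: add_edge(E, C). Edges now: 7
Op 8: add_edge(B, C). Edges now: 8
Op 9: add_edge(A, B). Edges now: 9
Op 10: add_edge(D, B). Edges now: 10
Op 11: add_edge(D, C). Edges now: 11
Op 12: add_edge(A, E). Edges now: 12
Compute levels (Kahn BFS):
  sources (in-degree 0): A
  process A: level=0
    A->B: in-degree(B)=2, level(B)>=1
    A->D: in-degree(D)=0, level(D)=1, enqueue
    A->E: in-degree(E)=0, level(E)=1, enqueue
  process D: level=1
    D->B: in-degree(B)=1, level(B)>=2
    D->C: in-degree(C)=2, level(C)>=2
    D->F: in-degree(F)=3, level(F)>=2
  process E: level=1
    E->B: in-degree(B)=0, level(B)=2, enqueue
    E->C: in-degree(C)=1, level(C)>=2
    E->F: in-degree(F)=2, level(F)>=2
  process B: level=2
    B->C: in-degree(C)=0, level(C)=3, enqueue
    B->F: in-degree(F)=1, level(F)>=3
  process C: level=3
    C->F: in-degree(F)=0, level(F)=4, enqueue
  process F: level=4
All levels: A:0, B:2, C:3, D:1, E:1, F:4
max level = 4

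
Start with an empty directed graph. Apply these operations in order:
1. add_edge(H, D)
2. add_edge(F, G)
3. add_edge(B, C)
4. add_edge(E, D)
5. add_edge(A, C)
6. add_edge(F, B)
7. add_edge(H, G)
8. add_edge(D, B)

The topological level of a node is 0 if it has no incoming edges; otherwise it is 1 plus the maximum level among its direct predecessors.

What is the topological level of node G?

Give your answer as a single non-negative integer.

Answer: 1

Derivation:
Op 1: add_edge(H, D). Edges now: 1
Op 2: add_edge(F, G). Edges now: 2
Op 3: add_edge(B, C). Edges now: 3
Op 4: add_edge(E, D). Edges now: 4
Op 5: add_edge(A, C). Edges now: 5
Op 6: add_edge(F, B). Edges now: 6
Op 7: add_edge(H, G). Edges now: 7
Op 8: add_edge(D, B). Edges now: 8
Compute levels (Kahn BFS):
  sources (in-degree 0): A, E, F, H
  process A: level=0
    A->C: in-degree(C)=1, level(C)>=1
  process E: level=0
    E->D: in-degree(D)=1, level(D)>=1
  process F: level=0
    F->B: in-degree(B)=1, level(B)>=1
    F->G: in-degree(G)=1, level(G)>=1
  process H: level=0
    H->D: in-degree(D)=0, level(D)=1, enqueue
    H->G: in-degree(G)=0, level(G)=1, enqueue
  process D: level=1
    D->B: in-degree(B)=0, level(B)=2, enqueue
  process G: level=1
  process B: level=2
    B->C: in-degree(C)=0, level(C)=3, enqueue
  process C: level=3
All levels: A:0, B:2, C:3, D:1, E:0, F:0, G:1, H:0
level(G) = 1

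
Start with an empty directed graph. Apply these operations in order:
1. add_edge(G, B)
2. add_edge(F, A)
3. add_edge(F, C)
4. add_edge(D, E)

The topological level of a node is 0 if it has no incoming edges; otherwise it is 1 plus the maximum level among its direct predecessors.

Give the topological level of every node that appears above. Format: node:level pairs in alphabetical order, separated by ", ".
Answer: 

Answer: A:1, B:1, C:1, D:0, E:1, F:0, G:0

Derivation:
Op 1: add_edge(G, B). Edges now: 1
Op 2: add_edge(F, A). Edges now: 2
Op 3: add_edge(F, C). Edges now: 3
Op 4: add_edge(D, E). Edges now: 4
Compute levels (Kahn BFS):
  sources (in-degree 0): D, F, G
  process D: level=0
    D->E: in-degree(E)=0, level(E)=1, enqueue
  process F: level=0
    F->A: in-degree(A)=0, level(A)=1, enqueue
    F->C: in-degree(C)=0, level(C)=1, enqueue
  process G: level=0
    G->B: in-degree(B)=0, level(B)=1, enqueue
  process E: level=1
  process A: level=1
  process C: level=1
  process B: level=1
All levels: A:1, B:1, C:1, D:0, E:1, F:0, G:0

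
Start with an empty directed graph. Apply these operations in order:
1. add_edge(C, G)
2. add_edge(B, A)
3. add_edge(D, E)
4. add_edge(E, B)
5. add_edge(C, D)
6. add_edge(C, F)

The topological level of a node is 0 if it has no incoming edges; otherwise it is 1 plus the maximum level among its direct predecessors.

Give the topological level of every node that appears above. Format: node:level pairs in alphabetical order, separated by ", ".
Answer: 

Answer: A:4, B:3, C:0, D:1, E:2, F:1, G:1

Derivation:
Op 1: add_edge(C, G). Edges now: 1
Op 2: add_edge(B, A). Edges now: 2
Op 3: add_edge(D, E). Edges now: 3
Op 4: add_edge(E, B). Edges now: 4
Op 5: add_edge(C, D). Edges now: 5
Op 6: add_edge(C, F). Edges now: 6
Compute levels (Kahn BFS):
  sources (in-degree 0): C
  process C: level=0
    C->D: in-degree(D)=0, level(D)=1, enqueue
    C->F: in-degree(F)=0, level(F)=1, enqueue
    C->G: in-degree(G)=0, level(G)=1, enqueue
  process D: level=1
    D->E: in-degree(E)=0, level(E)=2, enqueue
  process F: level=1
  process G: level=1
  process E: level=2
    E->B: in-degree(B)=0, level(B)=3, enqueue
  process B: level=3
    B->A: in-degree(A)=0, level(A)=4, enqueue
  process A: level=4
All levels: A:4, B:3, C:0, D:1, E:2, F:1, G:1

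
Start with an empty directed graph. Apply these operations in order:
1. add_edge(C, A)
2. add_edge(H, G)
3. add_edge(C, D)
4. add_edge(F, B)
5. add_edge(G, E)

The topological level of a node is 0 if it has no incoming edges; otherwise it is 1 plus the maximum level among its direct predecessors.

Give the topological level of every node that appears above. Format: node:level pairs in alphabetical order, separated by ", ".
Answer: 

Op 1: add_edge(C, A). Edges now: 1
Op 2: add_edge(H, G). Edges now: 2
Op 3: add_edge(C, D). Edges now: 3
Op 4: add_edge(F, B). Edges now: 4
Op 5: add_edge(G, E). Edges now: 5
Compute levels (Kahn BFS):
  sources (in-degree 0): C, F, H
  process C: level=0
    C->A: in-degree(A)=0, level(A)=1, enqueue
    C->D: in-degree(D)=0, level(D)=1, enqueue
  process F: level=0
    F->B: in-degree(B)=0, level(B)=1, enqueue
  process H: level=0
    H->G: in-degree(G)=0, level(G)=1, enqueue
  process A: level=1
  process D: level=1
  process B: level=1
  process G: level=1
    G->E: in-degree(E)=0, level(E)=2, enqueue
  process E: level=2
All levels: A:1, B:1, C:0, D:1, E:2, F:0, G:1, H:0

Answer: A:1, B:1, C:0, D:1, E:2, F:0, G:1, H:0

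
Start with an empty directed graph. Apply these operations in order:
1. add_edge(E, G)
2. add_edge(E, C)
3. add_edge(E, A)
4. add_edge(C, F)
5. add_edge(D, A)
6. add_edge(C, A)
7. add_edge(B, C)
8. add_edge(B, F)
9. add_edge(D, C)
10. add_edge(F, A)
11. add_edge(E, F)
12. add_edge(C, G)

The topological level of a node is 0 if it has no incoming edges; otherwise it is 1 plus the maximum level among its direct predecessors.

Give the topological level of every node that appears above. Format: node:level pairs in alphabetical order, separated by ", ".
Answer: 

Op 1: add_edge(E, G). Edges now: 1
Op 2: add_edge(E, C). Edges now: 2
Op 3: add_edge(E, A). Edges now: 3
Op 4: add_edge(C, F). Edges now: 4
Op 5: add_edge(D, A). Edges now: 5
Op 6: add_edge(C, A). Edges now: 6
Op 7: add_edge(B, C). Edges now: 7
Op 8: add_edge(B, F). Edges now: 8
Op 9: add_edge(D, C). Edges now: 9
Op 10: add_edge(F, A). Edges now: 10
Op 11: add_edge(E, F). Edges now: 11
Op 12: add_edge(C, G). Edges now: 12
Compute levels (Kahn BFS):
  sources (in-degree 0): B, D, E
  process B: level=0
    B->C: in-degree(C)=2, level(C)>=1
    B->F: in-degree(F)=2, level(F)>=1
  process D: level=0
    D->A: in-degree(A)=3, level(A)>=1
    D->C: in-degree(C)=1, level(C)>=1
  process E: level=0
    E->A: in-degree(A)=2, level(A)>=1
    E->C: in-degree(C)=0, level(C)=1, enqueue
    E->F: in-degree(F)=1, level(F)>=1
    E->G: in-degree(G)=1, level(G)>=1
  process C: level=1
    C->A: in-degree(A)=1, level(A)>=2
    C->F: in-degree(F)=0, level(F)=2, enqueue
    C->G: in-degree(G)=0, level(G)=2, enqueue
  process F: level=2
    F->A: in-degree(A)=0, level(A)=3, enqueue
  process G: level=2
  process A: level=3
All levels: A:3, B:0, C:1, D:0, E:0, F:2, G:2

Answer: A:3, B:0, C:1, D:0, E:0, F:2, G:2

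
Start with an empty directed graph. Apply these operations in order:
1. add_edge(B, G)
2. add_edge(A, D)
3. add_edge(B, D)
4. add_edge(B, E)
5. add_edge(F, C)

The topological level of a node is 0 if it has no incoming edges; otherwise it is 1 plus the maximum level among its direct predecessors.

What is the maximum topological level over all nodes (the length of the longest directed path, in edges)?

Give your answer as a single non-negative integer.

Answer: 1

Derivation:
Op 1: add_edge(B, G). Edges now: 1
Op 2: add_edge(A, D). Edges now: 2
Op 3: add_edge(B, D). Edges now: 3
Op 4: add_edge(B, E). Edges now: 4
Op 5: add_edge(F, C). Edges now: 5
Compute levels (Kahn BFS):
  sources (in-degree 0): A, B, F
  process A: level=0
    A->D: in-degree(D)=1, level(D)>=1
  process B: level=0
    B->D: in-degree(D)=0, level(D)=1, enqueue
    B->E: in-degree(E)=0, level(E)=1, enqueue
    B->G: in-degree(G)=0, level(G)=1, enqueue
  process F: level=0
    F->C: in-degree(C)=0, level(C)=1, enqueue
  process D: level=1
  process E: level=1
  process G: level=1
  process C: level=1
All levels: A:0, B:0, C:1, D:1, E:1, F:0, G:1
max level = 1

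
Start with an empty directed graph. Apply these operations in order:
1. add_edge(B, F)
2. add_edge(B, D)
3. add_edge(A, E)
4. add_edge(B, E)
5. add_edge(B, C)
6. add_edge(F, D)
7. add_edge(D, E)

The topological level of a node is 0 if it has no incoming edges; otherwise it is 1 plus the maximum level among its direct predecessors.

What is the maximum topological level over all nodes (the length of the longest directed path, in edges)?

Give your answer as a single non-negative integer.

Op 1: add_edge(B, F). Edges now: 1
Op 2: add_edge(B, D). Edges now: 2
Op 3: add_edge(A, E). Edges now: 3
Op 4: add_edge(B, E). Edges now: 4
Op 5: add_edge(B, C). Edges now: 5
Op 6: add_edge(F, D). Edges now: 6
Op 7: add_edge(D, E). Edges now: 7
Compute levels (Kahn BFS):
  sources (in-degree 0): A, B
  process A: level=0
    A->E: in-degree(E)=2, level(E)>=1
  process B: level=0
    B->C: in-degree(C)=0, level(C)=1, enqueue
    B->D: in-degree(D)=1, level(D)>=1
    B->E: in-degree(E)=1, level(E)>=1
    B->F: in-degree(F)=0, level(F)=1, enqueue
  process C: level=1
  process F: level=1
    F->D: in-degree(D)=0, level(D)=2, enqueue
  process D: level=2
    D->E: in-degree(E)=0, level(E)=3, enqueue
  process E: level=3
All levels: A:0, B:0, C:1, D:2, E:3, F:1
max level = 3

Answer: 3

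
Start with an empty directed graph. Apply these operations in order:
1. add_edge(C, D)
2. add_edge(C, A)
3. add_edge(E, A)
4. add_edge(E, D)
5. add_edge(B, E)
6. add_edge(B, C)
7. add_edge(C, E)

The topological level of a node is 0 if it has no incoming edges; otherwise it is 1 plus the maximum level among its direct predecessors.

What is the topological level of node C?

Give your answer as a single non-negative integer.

Answer: 1

Derivation:
Op 1: add_edge(C, D). Edges now: 1
Op 2: add_edge(C, A). Edges now: 2
Op 3: add_edge(E, A). Edges now: 3
Op 4: add_edge(E, D). Edges now: 4
Op 5: add_edge(B, E). Edges now: 5
Op 6: add_edge(B, C). Edges now: 6
Op 7: add_edge(C, E). Edges now: 7
Compute levels (Kahn BFS):
  sources (in-degree 0): B
  process B: level=0
    B->C: in-degree(C)=0, level(C)=1, enqueue
    B->E: in-degree(E)=1, level(E)>=1
  process C: level=1
    C->A: in-degree(A)=1, level(A)>=2
    C->D: in-degree(D)=1, level(D)>=2
    C->E: in-degree(E)=0, level(E)=2, enqueue
  process E: level=2
    E->A: in-degree(A)=0, level(A)=3, enqueue
    E->D: in-degree(D)=0, level(D)=3, enqueue
  process A: level=3
  process D: level=3
All levels: A:3, B:0, C:1, D:3, E:2
level(C) = 1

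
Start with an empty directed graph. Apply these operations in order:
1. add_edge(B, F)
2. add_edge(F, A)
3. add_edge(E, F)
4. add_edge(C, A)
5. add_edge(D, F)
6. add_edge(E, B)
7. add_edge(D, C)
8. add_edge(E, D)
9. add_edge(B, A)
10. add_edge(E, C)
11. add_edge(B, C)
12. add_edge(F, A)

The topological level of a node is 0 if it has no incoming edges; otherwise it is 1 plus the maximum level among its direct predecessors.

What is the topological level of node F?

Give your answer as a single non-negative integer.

Answer: 2

Derivation:
Op 1: add_edge(B, F). Edges now: 1
Op 2: add_edge(F, A). Edges now: 2
Op 3: add_edge(E, F). Edges now: 3
Op 4: add_edge(C, A). Edges now: 4
Op 5: add_edge(D, F). Edges now: 5
Op 6: add_edge(E, B). Edges now: 6
Op 7: add_edge(D, C). Edges now: 7
Op 8: add_edge(E, D). Edges now: 8
Op 9: add_edge(B, A). Edges now: 9
Op 10: add_edge(E, C). Edges now: 10
Op 11: add_edge(B, C). Edges now: 11
Op 12: add_edge(F, A) (duplicate, no change). Edges now: 11
Compute levels (Kahn BFS):
  sources (in-degree 0): E
  process E: level=0
    E->B: in-degree(B)=0, level(B)=1, enqueue
    E->C: in-degree(C)=2, level(C)>=1
    E->D: in-degree(D)=0, level(D)=1, enqueue
    E->F: in-degree(F)=2, level(F)>=1
  process B: level=1
    B->A: in-degree(A)=2, level(A)>=2
    B->C: in-degree(C)=1, level(C)>=2
    B->F: in-degree(F)=1, level(F)>=2
  process D: level=1
    D->C: in-degree(C)=0, level(C)=2, enqueue
    D->F: in-degree(F)=0, level(F)=2, enqueue
  process C: level=2
    C->A: in-degree(A)=1, level(A)>=3
  process F: level=2
    F->A: in-degree(A)=0, level(A)=3, enqueue
  process A: level=3
All levels: A:3, B:1, C:2, D:1, E:0, F:2
level(F) = 2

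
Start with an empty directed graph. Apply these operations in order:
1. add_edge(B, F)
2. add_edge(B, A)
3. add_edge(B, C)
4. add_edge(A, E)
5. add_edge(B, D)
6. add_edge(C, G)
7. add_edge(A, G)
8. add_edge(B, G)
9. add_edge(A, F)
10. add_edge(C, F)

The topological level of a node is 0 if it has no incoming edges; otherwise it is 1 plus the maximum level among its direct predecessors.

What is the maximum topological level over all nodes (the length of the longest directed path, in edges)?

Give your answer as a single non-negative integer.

Op 1: add_edge(B, F). Edges now: 1
Op 2: add_edge(B, A). Edges now: 2
Op 3: add_edge(B, C). Edges now: 3
Op 4: add_edge(A, E). Edges now: 4
Op 5: add_edge(B, D). Edges now: 5
Op 6: add_edge(C, G). Edges now: 6
Op 7: add_edge(A, G). Edges now: 7
Op 8: add_edge(B, G). Edges now: 8
Op 9: add_edge(A, F). Edges now: 9
Op 10: add_edge(C, F). Edges now: 10
Compute levels (Kahn BFS):
  sources (in-degree 0): B
  process B: level=0
    B->A: in-degree(A)=0, level(A)=1, enqueue
    B->C: in-degree(C)=0, level(C)=1, enqueue
    B->D: in-degree(D)=0, level(D)=1, enqueue
    B->F: in-degree(F)=2, level(F)>=1
    B->G: in-degree(G)=2, level(G)>=1
  process A: level=1
    A->E: in-degree(E)=0, level(E)=2, enqueue
    A->F: in-degree(F)=1, level(F)>=2
    A->G: in-degree(G)=1, level(G)>=2
  process C: level=1
    C->F: in-degree(F)=0, level(F)=2, enqueue
    C->G: in-degree(G)=0, level(G)=2, enqueue
  process D: level=1
  process E: level=2
  process F: level=2
  process G: level=2
All levels: A:1, B:0, C:1, D:1, E:2, F:2, G:2
max level = 2

Answer: 2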